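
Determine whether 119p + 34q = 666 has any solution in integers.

gcd(119, 34) = 17  (119 = 3*34 + 17, 34 = 2*17).
17 does not divide 666 (remainder 3), so no integer solutions.

no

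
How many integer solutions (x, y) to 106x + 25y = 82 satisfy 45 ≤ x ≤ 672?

gcd(106, 25):
  106 = 4·25 + 6
  25 = 4·6 + 1
  6 = 6·1
so gcd(106, 25) = 1.
Back-substitute for Bézout coefficients:
  1 = 25 - 4·6
  ... = 106·(-4) + 25·(17)
Scale by 82: particular solution (-328, 1394); reduce x mod 25: (22, -90).
General solution: x = 22 + 25t, y = -90 - 106t for integer t.
45 ≤ 22 + 25t ≤ 672 gives t ∈ [1, 26], which is 26 values.

26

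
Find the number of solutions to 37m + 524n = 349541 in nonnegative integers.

gcd(524, 37) = 1  (524 = 14·37 + 6, 37 = 6·6 + 1, 6 = 6·1).
Back-substituting, 37·(85) + 524·(-6) = 1.
Scale by 349541: one solution is (29710985, -2097246). Reduce m mod 524: (185, 654).
General: m = 185 + 524t, n = 654 - 37t.
m ≥ 0 ⇒ t ≥ 0; n ≥ 0 ⇒ t ≤ 17. So t ∈ [0, 17]: 18 solutions.

18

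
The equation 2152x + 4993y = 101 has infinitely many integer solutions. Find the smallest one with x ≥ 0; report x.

gcd(4993, 2152) = 1.
1 divides 101, so solutions exist.
By Bézout, 2152×(-1116) + 4993×(481) = 1.
Scale by 101/1 = 101: (x₀, y₀) = (-112716, 48581).
General solution: x = -112716 + 4993t, y = 48581 - 2152t for integer t.
x ≥ 0: smallest is -112716 mod 4993 = 2123 (at t = 23), with y = -915.

2123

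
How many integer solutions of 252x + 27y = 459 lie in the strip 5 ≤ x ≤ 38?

gcd(252, 27):
  252 = 9*27 + 9
  27 = 3*9
so gcd(252, 27) = 9.
Back-substitute for Bézout coefficients:
  9 = 252 - 9*27
  ... = 252*(1) + 27*(-9)
Scale by 51: particular solution (51, -459); reduce x mod 3: (0, 17).
General solution: x = 0 + 3t, y = 17 - 28t for integer t.
5 ≤ 0 + 3t ≤ 38 gives t ∈ [2, 12], which is 11 values.

11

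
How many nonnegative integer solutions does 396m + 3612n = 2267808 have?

19

gcd(3612, 396):
  3612 = 9*396 + 48
  396 = 8*48 + 12
  48 = 4*12
so gcd(3612, 396) = 12.
Back-substitute for Bézout coefficients:
  12 = 396 - 8*48
  ... = 396*(73) + 3612*(-8)
Scale by 188984: one solution is (13795832, -1511872). Reduce m mod 301: (99, 617).
General: m = 99 + 301t, n = 617 - 33t.
m ≥ 0 ⇒ t ≥ 0; n ≥ 0 ⇒ t ≤ 18. So t ∈ [0, 18]: 19 solutions.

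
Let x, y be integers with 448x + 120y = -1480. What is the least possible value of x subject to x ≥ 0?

5

gcd(448, 120) = 8  (448 = 3*120 + 88, 120 = 1*88 + 32, 88 = 2*32 + 24, 32 = 1*24 + 8, 24 = 3*8).
8 divides -1480, so solutions exist.
Back-substituting, 448*(-4) + 120*(15) = 8.
Scale by -1480/8 = -185: (x₀, y₀) = (740, -2775).
General solution: x = 740 + 15t, y = -2775 - 56t for integer t.
x ≥ 0: smallest is 740 mod 15 = 5 (at t = -49), with y = -31.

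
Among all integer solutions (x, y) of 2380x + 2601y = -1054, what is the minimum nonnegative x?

146

gcd(2601, 2380) = 17.
17 divides -1054, so solutions exist.
By Bézout, 2380×(47) + 2601×(-43) = 17.
Scale by -1054/17 = -62: (x₀, y₀) = (-2914, 2666).
General solution: x = -2914 + 153t, y = 2666 - 140t for integer t.
x ≥ 0: smallest is -2914 mod 153 = 146 (at t = 20), with y = -134.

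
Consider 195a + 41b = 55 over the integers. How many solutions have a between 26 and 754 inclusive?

gcd(195, 41) = 1.
By Bézout, 195·(4) + 41·(-19) = 1.
Particular solution: (15, -70).
General solution: a = 15 + 41t, b = -70 - 195t for integer t.
26 ≤ 15 + 41t ≤ 754 gives t ∈ [1, 18], which is 18 values.

18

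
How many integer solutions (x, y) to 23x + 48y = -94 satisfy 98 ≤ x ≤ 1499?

29

gcd(48, 23) = 1.
By Bézout, 23×(23) + 48×(-11) = 1.
Particular solution: (46, -24).
General solution: x = 46 + 48t, y = -24 - 23t for integer t.
98 ≤ 46 + 48t ≤ 1499 gives t ∈ [2, 30], which is 29 values.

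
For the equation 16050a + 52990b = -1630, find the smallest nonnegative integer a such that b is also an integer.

1063

gcd(52990, 16050):
  52990 = 3×16050 + 4840
  16050 = 3×4840 + 1530
  4840 = 3×1530 + 250
  1530 = 6×250 + 30
  250 = 8×30 + 10
  30 = 3×10
so gcd(52990, 16050) = 10.
10 divides -1630, so solutions exist.
Back-substitute for Bézout coefficients:
  10 = 250 - 8×30
  ... = 16050×(-1697) + 52990×(514)
Scale by -1630/10 = -163: (a₀, b₀) = (276611, -83782).
General solution: a = 276611 + 5299t, b = -83782 - 1605t for integer t.
a ≥ 0: smallest is 276611 mod 5299 = 1063 (at t = -52), with b = -322.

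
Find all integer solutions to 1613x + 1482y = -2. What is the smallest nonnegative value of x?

gcd(1613, 1482) = 1  (1613 = 1×1482 + 131, 1482 = 11×131 + 41, 131 = 3×41 + 8, 41 = 5×8 + 1, 8 = 8×1).
1 divides -2, so solutions exist.
Back-substituting, 1613×(-181) + 1482×(197) = 1.
Scale by -2/1 = -2: (x₀, y₀) = (362, -394).
General solution: x = 362 + 1482t, y = -394 - 1613t for integer t.
x ≥ 0: smallest is 362 mod 1482 = 362 (at t = 0), with y = -394.

362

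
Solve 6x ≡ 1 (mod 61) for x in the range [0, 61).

51

gcd(61, 6) = 1.
By Bézout, 6*(-10) + 61*(1) = 1.
So 6*-10 ≡ 1 (mod 61), and -10 mod 61 = 51.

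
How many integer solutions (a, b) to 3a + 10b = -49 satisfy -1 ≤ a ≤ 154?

gcd(10, 3):
  10 = 3·3 + 1
  3 = 3·1
so gcd(10, 3) = 1.
Back-substitute for Bézout coefficients:
  1 = 10 - 3·3
  ... = 3·(-3) + 10·(1)
Scale by -49: particular solution (147, -49); reduce a mod 10: (7, -7).
General solution: a = 7 + 10t, b = -7 - 3t for integer t.
-1 ≤ 7 + 10t ≤ 154 gives t ∈ [0, 14], which is 15 values.

15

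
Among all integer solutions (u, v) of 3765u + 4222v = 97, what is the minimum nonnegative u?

3649

gcd(4222, 3765):
  4222 = 1·3765 + 457
  3765 = 8·457 + 109
  457 = 4·109 + 21
  109 = 5·21 + 4
  21 = 5·4 + 1
  4 = 4·1
so gcd(4222, 3765) = 1.
1 divides 97, so solutions exist.
Back-substitute for Bézout coefficients:
  1 = 21 - 5·4
  ... = 3765·(-1007) + 4222·(898)
Scale by 97/1 = 97: (u₀, v₀) = (-97679, 87106).
General solution: u = -97679 + 4222t, v = 87106 - 3765t for integer t.
u ≥ 0: smallest is -97679 mod 4222 = 3649 (at t = 24), with v = -3254.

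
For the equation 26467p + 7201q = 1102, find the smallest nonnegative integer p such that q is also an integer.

169

gcd(26467, 7201) = 19  (26467 = 3×7201 + 4864, 7201 = 1×4864 + 2337, 4864 = 2×2337 + 190, 2337 = 12×190 + 57, 190 = 3×57 + 19, 57 = 3×19).
19 divides 1102, so solutions exist.
Back-substituting, 26467×(114) + 7201×(-419) = 19.
Scale by 1102/19 = 58: (p₀, q₀) = (6612, -24302).
General solution: p = 6612 + 379t, q = -24302 - 1393t for integer t.
p ≥ 0: smallest is 6612 mod 379 = 169 (at t = -17), with q = -621.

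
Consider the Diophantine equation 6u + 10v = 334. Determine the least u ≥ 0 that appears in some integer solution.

4

gcd(10, 6) = 2.
2 divides 334, so solutions exist.
By Bézout, 6·(2) + 10·(-1) = 2.
Scale by 334/2 = 167: (u₀, v₀) = (334, -167).
General solution: u = 334 + 5t, v = -167 - 3t for integer t.
u ≥ 0: smallest is 334 mod 5 = 4 (at t = -66), with v = 31.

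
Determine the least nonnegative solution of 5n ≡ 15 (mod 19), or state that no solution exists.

gcd(19, 5):
  19 = 3×5 + 4
  5 = 1×4 + 1
  4 = 4×1
so gcd(19, 5) = 1.
1 divides 15, so solutions exist.
Back-substitute for Bézout coefficients:
  1 = 5 - 1×4
  ... = 5×(4) + 19×(-1)
So 5×(4) ≡ 1 (mod 19); multiply by 15: n ≡ 60 (mod 19).
Smallest nonnegative: n = 60 mod 19 = 3.

3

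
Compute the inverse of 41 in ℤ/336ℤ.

41

gcd(336, 41):
  336 = 8*41 + 8
  41 = 5*8 + 1
  8 = 8*1
so gcd(336, 41) = 1.
Back-substitute for Bézout coefficients:
  1 = 41 - 5*8
  ... = 41*(41) + 336*(-5)
So 41*41 ≡ 1 (mod 336), and 41 mod 336 = 41.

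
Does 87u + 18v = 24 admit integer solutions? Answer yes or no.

gcd(87, 18) = 3.
3 divides 24, so integer solutions exist.

yes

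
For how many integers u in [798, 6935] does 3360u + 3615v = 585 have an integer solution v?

26

gcd(3615, 3360) = 15  (3615 = 1·3360 + 255, 3360 = 13·255 + 45, 255 = 5·45 + 30, 45 = 1·30 + 15, 30 = 2·15).
Back-substituting, 3360·(85) + 3615·(-79) = 15.
Scale by 39: particular solution (3315, -3081); reduce u mod 241: (182, -169).
General solution: u = 182 + 241t, v = -169 - 224t for integer t.
798 ≤ 182 + 241t ≤ 6935 gives t ∈ [3, 28], which is 26 values.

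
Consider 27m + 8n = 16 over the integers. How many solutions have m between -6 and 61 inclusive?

8

gcd(27, 8) = 1  (27 = 3·8 + 3, 8 = 2·3 + 2, 3 = 1·2 + 1, 2 = 2·1).
Back-substituting, 27·(3) + 8·(-10) = 1.
Scale by 16: particular solution (48, -160); reduce m mod 8: (0, 2).
General solution: m = 0 + 8t, n = 2 - 27t for integer t.
-6 ≤ 0 + 8t ≤ 61 gives t ∈ [0, 7], which is 8 values.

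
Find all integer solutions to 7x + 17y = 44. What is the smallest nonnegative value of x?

16

gcd(17, 7) = 1.
1 divides 44, so solutions exist.
By Bézout, 7*(5) + 17*(-2) = 1.
Scale by 44/1 = 44: (x₀, y₀) = (220, -88).
General solution: x = 220 + 17t, y = -88 - 7t for integer t.
x ≥ 0: smallest is 220 mod 17 = 16 (at t = -12), with y = -4.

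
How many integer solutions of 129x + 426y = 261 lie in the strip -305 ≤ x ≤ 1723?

14

gcd(426, 129) = 3  (426 = 3·129 + 39, 129 = 3·39 + 12, 39 = 3·12 + 3, 12 = 4·3).
Back-substituting, 129·(-33) + 426·(10) = 3.
Scale by 87: particular solution (-2871, 870); reduce x mod 142: (111, -33).
General solution: x = 111 + 142t, y = -33 - 43t for integer t.
-305 ≤ 111 + 142t ≤ 1723 gives t ∈ [-2, 11], which is 14 values.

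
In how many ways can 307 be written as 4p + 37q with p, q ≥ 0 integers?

2

gcd(37, 4):
  37 = 9·4 + 1
  4 = 4·1
so gcd(37, 4) = 1.
Back-substitute for Bézout coefficients:
  1 = 37 - 9·4
  ... = 4·(-9) + 37·(1)
Scale by 307: one solution is (-2763, 307). Reduce p mod 37: (12, 7).
General: p = 12 + 37t, q = 7 - 4t.
p ≥ 0 ⇒ t ≥ 0; q ≥ 0 ⇒ t ≤ 1. So t ∈ [0, 1]: 2 solutions.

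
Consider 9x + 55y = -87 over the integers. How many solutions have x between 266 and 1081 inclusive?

15

gcd(55, 9) = 1.
By Bézout, 9×(-6) + 55×(1) = 1.
Particular solution: (27, -6).
General solution: x = 27 + 55t, y = -6 - 9t for integer t.
266 ≤ 27 + 55t ≤ 1081 gives t ∈ [5, 19], which is 15 values.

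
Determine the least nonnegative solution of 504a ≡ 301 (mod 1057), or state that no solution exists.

gcd(1057, 504):
  1057 = 2×504 + 49
  504 = 10×49 + 14
  49 = 3×14 + 7
  14 = 2×7
so gcd(1057, 504) = 7.
7 divides 301, so solutions exist.
Back-substitute for Bézout coefficients:
  7 = 49 - 3×14
  ... = 504×(-65) + 1057×(31)
So 504×(-65) ≡ 7 (mod 1057); multiply by 43: a ≡ -2795 (mod 151).
Smallest nonnegative: a = -2795 mod 151 = 74.

74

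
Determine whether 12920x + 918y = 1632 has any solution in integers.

gcd(12920, 918) = 34  (12920 = 14·918 + 68, 918 = 13·68 + 34, 68 = 2·34).
34 divides 1632, so integer solutions exist.

yes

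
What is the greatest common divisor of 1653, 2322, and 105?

3

gcd(2322, 1653) = 3  (2322 = 1*1653 + 669, 1653 = 2*669 + 315, 669 = 2*315 + 39, 315 = 8*39 + 3, 39 = 13*3).
gcd(3, 105) = 3.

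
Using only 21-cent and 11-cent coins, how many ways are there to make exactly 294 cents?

2

Need nonnegative integers with 21j + 11k = 294.
gcd(21, 11) = 1, and 21·(-1) + 11·(2) = 1.
So (j₀, k₀) = (-294, 588); general j = -294 + 11t, k = 588 - 21t.
j ≥ 0 ⇒ t ≥ 27; k ≥ 0 ⇒ t ≤ 28. That's 2 values of t.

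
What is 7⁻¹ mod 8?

7

gcd(8, 7):
  8 = 1·7 + 1
  7 = 7·1
so gcd(8, 7) = 1.
Back-substitute for Bézout coefficients:
  1 = 8 - 1·7
  ... = 7·(-1) + 8·(1)
So 7·-1 ≡ 1 (mod 8), and -1 mod 8 = 7.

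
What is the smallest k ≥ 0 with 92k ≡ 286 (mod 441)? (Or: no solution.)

gcd(441, 92):
  441 = 4×92 + 73
  92 = 1×73 + 19
  73 = 3×19 + 16
  19 = 1×16 + 3
  16 = 5×3 + 1
  3 = 3×1
so gcd(441, 92) = 1.
1 divides 286, so solutions exist.
Back-substitute for Bézout coefficients:
  1 = 16 - 5×3
  ... = 92×(-139) + 441×(29)
So 92×(-139) ≡ 1 (mod 441); multiply by 286: k ≡ -39754 (mod 441).
Smallest nonnegative: k = -39754 mod 441 = 377.

377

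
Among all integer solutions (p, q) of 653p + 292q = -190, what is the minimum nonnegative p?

gcd(653, 292):
  653 = 2·292 + 69
  292 = 4·69 + 16
  69 = 4·16 + 5
  16 = 3·5 + 1
  5 = 5·1
so gcd(653, 292) = 1.
1 divides -190, so solutions exist.
Back-substitute for Bézout coefficients:
  1 = 16 - 3·5
  ... = 653·(-55) + 292·(123)
Scale by -190/1 = -190: (p₀, q₀) = (10450, -23370).
General solution: p = 10450 + 292t, q = -23370 - 653t for integer t.
p ≥ 0: smallest is 10450 mod 292 = 230 (at t = -35), with q = -515.

230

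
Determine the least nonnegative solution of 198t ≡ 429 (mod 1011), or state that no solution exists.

283

gcd(1011, 198) = 3  (1011 = 5·198 + 21, 198 = 9·21 + 9, 21 = 2·9 + 3, 9 = 3·3).
3 divides 429, so solutions exist.
Back-substituting, 198·(-97) + 1011·(19) = 3.
So 198·(-97) ≡ 3 (mod 1011); multiply by 143: t ≡ -13871 (mod 337).
Smallest nonnegative: t = -13871 mod 337 = 283.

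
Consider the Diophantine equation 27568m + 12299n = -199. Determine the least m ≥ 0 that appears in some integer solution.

10481

gcd(27568, 12299):
  27568 = 2·12299 + 2970
  12299 = 4·2970 + 419
  2970 = 7·419 + 37
  419 = 11·37 + 12
  37 = 3·12 + 1
  12 = 12·1
so gcd(27568, 12299) = 1.
1 divides -199, so solutions exist.
Back-substitute for Bézout coefficients:
  1 = 37 - 3·12
  ... = 27568·(998) + 12299·(-2237)
Scale by -199/1 = -199: (m₀, n₀) = (-198602, 445163).
General solution: m = -198602 + 12299t, n = 445163 - 27568t for integer t.
m ≥ 0: smallest is -198602 mod 12299 = 10481 (at t = 17), with n = -23493.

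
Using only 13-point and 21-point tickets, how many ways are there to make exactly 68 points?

Need nonnegative integers with 13j + 21k = 68.
gcd(13, 21) = 1, and 13·(-8) + 21·(5) = 1.
So (j₀, k₀) = (-544, 340); general j = -544 + 21t, k = 340 - 13t.
j ≥ 0 ⇒ t ≥ 26; k ≥ 0 ⇒ t ≤ 26. That's 1 value of t.

1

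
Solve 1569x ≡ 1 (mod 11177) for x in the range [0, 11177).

gcd(11177, 1569) = 1.
By Bézout, 1569×(-3284) + 11177×(461) = 1.
So 1569×-3284 ≡ 1 (mod 11177), and -3284 mod 11177 = 7893.

7893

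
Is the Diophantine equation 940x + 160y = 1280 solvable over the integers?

yes

gcd(940, 160) = 20  (940 = 5*160 + 140, 160 = 1*140 + 20, 140 = 7*20).
20 divides 1280, so integer solutions exist.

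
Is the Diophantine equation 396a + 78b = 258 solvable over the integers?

gcd(396, 78):
  396 = 5*78 + 6
  78 = 13*6
so gcd(396, 78) = 6.
6 divides 258, so integer solutions exist.

yes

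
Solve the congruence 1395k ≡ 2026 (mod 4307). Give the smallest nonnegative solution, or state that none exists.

gcd(4307, 1395):
  4307 = 3×1395 + 122
  1395 = 11×122 + 53
  122 = 2×53 + 16
  53 = 3×16 + 5
  16 = 3×5 + 1
  5 = 5×1
so gcd(4307, 1395) = 1.
1 divides 2026, so solutions exist.
Back-substitute for Bézout coefficients:
  1 = 16 - 3×5
  ... = 1395×(-812) + 4307×(263)
So 1395×(-812) ≡ 1 (mod 4307); multiply by 2026: k ≡ -1645112 (mod 4307).
Smallest nonnegative: k = -1645112 mod 4307 = 162.

162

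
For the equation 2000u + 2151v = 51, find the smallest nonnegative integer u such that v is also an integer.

gcd(2151, 2000) = 1  (2151 = 1×2000 + 151, 2000 = 13×151 + 37, 151 = 4×37 + 3, 37 = 12×3 + 1, 3 = 3×1).
1 divides 51, so solutions exist.
Back-substituting, 2000×(698) + 2151×(-649) = 1.
Scale by 51/1 = 51: (u₀, v₀) = (35598, -33099).
General solution: u = 35598 + 2151t, v = -33099 - 2000t for integer t.
u ≥ 0: smallest is 35598 mod 2151 = 1182 (at t = -16), with v = -1099.

1182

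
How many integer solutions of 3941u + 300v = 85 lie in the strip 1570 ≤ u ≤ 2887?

5

gcd(3941, 300) = 1  (3941 = 13*300 + 41, 300 = 7*41 + 13, 41 = 3*13 + 2, 13 = 6*2 + 1, 2 = 2*1).
Back-substituting, 3941*(-139) + 300*(1826) = 1.
Scale by 85: particular solution (-11815, 155210); reduce u mod 300: (185, -2430).
General solution: u = 185 + 300t, v = -2430 - 3941t for integer t.
1570 ≤ 185 + 300t ≤ 2887 gives t ∈ [5, 9], which is 5 values.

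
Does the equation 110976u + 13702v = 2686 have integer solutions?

gcd(110976, 13702) = 34  (110976 = 8*13702 + 1360, 13702 = 10*1360 + 102, 1360 = 13*102 + 34, 102 = 3*34).
34 divides 2686, so integer solutions exist.

yes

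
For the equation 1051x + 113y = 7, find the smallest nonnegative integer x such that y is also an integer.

70

gcd(1051, 113):
  1051 = 9×113 + 34
  113 = 3×34 + 11
  34 = 3×11 + 1
  11 = 11×1
so gcd(1051, 113) = 1.
1 divides 7, so solutions exist.
Back-substitute for Bézout coefficients:
  1 = 34 - 3×11
  ... = 1051×(10) + 113×(-93)
Scale by 7/1 = 7: (x₀, y₀) = (70, -651).
General solution: x = 70 + 113t, y = -651 - 1051t for integer t.
x ≥ 0: smallest is 70 mod 113 = 70 (at t = 0), with y = -651.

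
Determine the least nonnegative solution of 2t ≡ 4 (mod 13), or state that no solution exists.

2

gcd(13, 2):
  13 = 6·2 + 1
  2 = 2·1
so gcd(13, 2) = 1.
1 divides 4, so solutions exist.
Back-substitute for Bézout coefficients:
  1 = 13 - 6·2
  ... = 2·(-6) + 13·(1)
So 2·(-6) ≡ 1 (mod 13); multiply by 4: t ≡ -24 (mod 13).
Smallest nonnegative: t = -24 mod 13 = 2.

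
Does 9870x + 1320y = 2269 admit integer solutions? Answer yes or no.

no

gcd(9870, 1320) = 30  (9870 = 7·1320 + 630, 1320 = 2·630 + 60, 630 = 10·60 + 30, 60 = 2·30).
30 does not divide 2269 (remainder 19), so no integer solutions.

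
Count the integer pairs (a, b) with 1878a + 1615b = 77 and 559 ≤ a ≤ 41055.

gcd(1878, 1615) = 1.
By Bézout, 1878*(-393) + 1615*(457) = 1.
Particular solution: (424, -493).
General solution: a = 424 + 1615t, b = -493 - 1878t for integer t.
559 ≤ 424 + 1615t ≤ 41055 gives t ∈ [1, 25], which is 25 values.

25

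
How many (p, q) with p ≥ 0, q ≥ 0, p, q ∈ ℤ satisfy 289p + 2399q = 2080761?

gcd(2399, 289):
  2399 = 8·289 + 87
  289 = 3·87 + 28
  87 = 3·28 + 3
  28 = 9·3 + 1
  3 = 3·1
so gcd(2399, 289) = 1.
Back-substitute for Bézout coefficients:
  1 = 28 - 9·3
  ... = 289·(772) + 2399·(-93)
Scale by 2080761: one solution is (1606347492, -193510773). Reduce p mod 2399: (1082, 737).
General: p = 1082 + 2399t, q = 737 - 289t.
p ≥ 0 ⇒ t ≥ 0; q ≥ 0 ⇒ t ≤ 2. So t ∈ [0, 2]: 3 solutions.

3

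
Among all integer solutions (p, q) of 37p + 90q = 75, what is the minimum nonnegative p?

75

gcd(90, 37) = 1.
1 divides 75, so solutions exist.
By Bézout, 37·(-17) + 90·(7) = 1.
Scale by 75/1 = 75: (p₀, q₀) = (-1275, 525).
General solution: p = -1275 + 90t, q = 525 - 37t for integer t.
p ≥ 0: smallest is -1275 mod 90 = 75 (at t = 15), with q = -30.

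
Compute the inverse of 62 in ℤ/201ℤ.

107

gcd(201, 62):
  201 = 3×62 + 15
  62 = 4×15 + 2
  15 = 7×2 + 1
  2 = 2×1
so gcd(201, 62) = 1.
Back-substitute for Bézout coefficients:
  1 = 15 - 7×2
  ... = 62×(-94) + 201×(29)
So 62×-94 ≡ 1 (mod 201), and -94 mod 201 = 107.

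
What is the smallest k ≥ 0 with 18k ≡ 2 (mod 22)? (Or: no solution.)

5

gcd(22, 18):
  22 = 1*18 + 4
  18 = 4*4 + 2
  4 = 2*2
so gcd(22, 18) = 2.
2 divides 2, so solutions exist.
Back-substitute for Bézout coefficients:
  2 = 18 - 4*4
  ... = 18*(5) + 22*(-4)
So 18*(5) ≡ 2 (mod 22); multiply by 1: k ≡ 5 (mod 11).
Smallest nonnegative: k = 5 mod 11 = 5.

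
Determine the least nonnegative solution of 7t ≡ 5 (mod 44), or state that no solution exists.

7

gcd(44, 7) = 1  (44 = 6×7 + 2, 7 = 3×2 + 1, 2 = 2×1).
1 divides 5, so solutions exist.
Back-substituting, 7×(19) + 44×(-3) = 1.
So 7×(19) ≡ 1 (mod 44); multiply by 5: t ≡ 95 (mod 44).
Smallest nonnegative: t = 95 mod 44 = 7.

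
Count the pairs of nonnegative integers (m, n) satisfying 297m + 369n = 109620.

gcd(369, 297):
  369 = 1*297 + 72
  297 = 4*72 + 9
  72 = 8*9
so gcd(369, 297) = 9.
Back-substitute for Bézout coefficients:
  9 = 297 - 4*72
  ... = 297*(5) + 369*(-4)
Scale by 12180: one solution is (60900, -48720). Reduce m mod 41: (15, 285).
General: m = 15 + 41t, n = 285 - 33t.
m ≥ 0 ⇒ t ≥ 0; n ≥ 0 ⇒ t ≤ 8. So t ∈ [0, 8]: 9 solutions.

9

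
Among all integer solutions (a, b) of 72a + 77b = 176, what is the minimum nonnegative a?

11

gcd(77, 72) = 1.
1 divides 176, so solutions exist.
By Bézout, 72*(-31) + 77*(29) = 1.
Scale by 176/1 = 176: (a₀, b₀) = (-5456, 5104).
General solution: a = -5456 + 77t, b = 5104 - 72t for integer t.
a ≥ 0: smallest is -5456 mod 77 = 11 (at t = 71), with b = -8.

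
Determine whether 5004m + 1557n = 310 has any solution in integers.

no

gcd(5004, 1557):
  5004 = 3·1557 + 333
  1557 = 4·333 + 225
  333 = 1·225 + 108
  225 = 2·108 + 9
  108 = 12·9
so gcd(5004, 1557) = 9.
9 does not divide 310 (remainder 4), so no integer solutions.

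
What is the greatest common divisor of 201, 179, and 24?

gcd(201, 179):
  201 = 1*179 + 22
  179 = 8*22 + 3
  22 = 7*3 + 1
  3 = 3*1
so gcd(201, 179) = 1.
gcd(1, 24) = 1.

1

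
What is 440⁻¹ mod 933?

gcd(933, 440) = 1.
By Bézout, 440×(176) + 933×(-83) = 1.
So 440×176 ≡ 1 (mod 933), and 176 mod 933 = 176.

176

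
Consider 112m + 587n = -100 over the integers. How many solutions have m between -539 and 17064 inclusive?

gcd(587, 112):
  587 = 5·112 + 27
  112 = 4·27 + 4
  27 = 6·4 + 3
  4 = 1·3 + 1
  3 = 3·1
so gcd(587, 112) = 1.
Back-substitute for Bézout coefficients:
  1 = 4 - 1·3
  ... = 112·(152) + 587·(-29)
Scale by -100: particular solution (-15200, 2900); reduce m mod 587: (62, -12).
General solution: m = 62 + 587t, n = -12 - 112t for integer t.
-539 ≤ 62 + 587t ≤ 17064 gives t ∈ [-1, 28], which is 30 values.

30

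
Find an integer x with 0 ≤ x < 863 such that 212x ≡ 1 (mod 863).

460

gcd(863, 212) = 1  (863 = 4·212 + 15, 212 = 14·15 + 2, 15 = 7·2 + 1, 2 = 2·1).
Back-substituting, 212·(-403) + 863·(99) = 1.
So 212·-403 ≡ 1 (mod 863), and -403 mod 863 = 460.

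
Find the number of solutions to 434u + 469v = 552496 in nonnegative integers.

19

gcd(469, 434) = 7  (469 = 1·434 + 35, 434 = 12·35 + 14, 35 = 2·14 + 7, 14 = 2·7).
Back-substituting, 434·(-27) + 469·(25) = 7.
Scale by 78928: one solution is (-2131056, 1973200). Reduce u mod 67: (13, 1166).
General: u = 13 + 67t, v = 1166 - 62t.
u ≥ 0 ⇒ t ≥ 0; v ≥ 0 ⇒ t ≤ 18. So t ∈ [0, 18]: 19 solutions.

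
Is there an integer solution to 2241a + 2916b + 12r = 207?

yes

gcd(2916, 2241) = 27.
gcd(27, 12) = 3.
3 divides 207, so integer solutions exist.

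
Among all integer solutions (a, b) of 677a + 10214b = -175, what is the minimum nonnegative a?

6623

gcd(10214, 677) = 1.
1 divides -175, so solutions exist.
By Bézout, 677×(3289) + 10214×(-218) = 1.
Scale by -175/1 = -175: (a₀, b₀) = (-575575, 38150).
General solution: a = -575575 + 10214t, b = 38150 - 677t for integer t.
a ≥ 0: smallest is -575575 mod 10214 = 6623 (at t = 57), with b = -439.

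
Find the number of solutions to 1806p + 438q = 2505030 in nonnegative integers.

gcd(1806, 438):
  1806 = 4·438 + 54
  438 = 8·54 + 6
  54 = 9·6
so gcd(1806, 438) = 6.
Back-substitute for Bézout coefficients:
  6 = 438 - 8·54
  ... = 1806·(-8) + 438·(33)
Scale by 417505: one solution is (-3340040, 13777665). Reduce p mod 73: (2, 5711).
General: p = 2 + 73t, q = 5711 - 301t.
p ≥ 0 ⇒ t ≥ 0; q ≥ 0 ⇒ t ≤ 18. So t ∈ [0, 18]: 19 solutions.

19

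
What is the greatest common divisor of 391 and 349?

gcd(391, 349) = 1  (391 = 1·349 + 42, 349 = 8·42 + 13, 42 = 3·13 + 3, 13 = 4·3 + 1, 3 = 3·1).

1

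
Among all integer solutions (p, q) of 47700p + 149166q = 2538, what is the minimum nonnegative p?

6589

gcd(149166, 47700):
  149166 = 3·47700 + 6066
  47700 = 7·6066 + 5238
  6066 = 1·5238 + 828
  5238 = 6·828 + 270
  828 = 3·270 + 18
  270 = 15·18
so gcd(149166, 47700) = 18.
18 divides 2538, so solutions exist.
Back-substitute for Bézout coefficients:
  18 = 828 - 3·270
  ... = 47700·(-541) + 149166·(173)
Scale by 2538/18 = 141: (p₀, q₀) = (-76281, 24393).
General solution: p = -76281 + 8287t, q = 24393 - 2650t for integer t.
p ≥ 0: smallest is -76281 mod 8287 = 6589 (at t = 10), with q = -2107.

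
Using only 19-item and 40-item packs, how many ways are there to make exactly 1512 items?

2

Need nonnegative integers with 19j + 40k = 1512.
gcd(19, 40) = 1, and 19·(19) + 40·(-9) = 1.
So (j₀, k₀) = (28728, -13608); general j = 28728 + 40t, k = -13608 - 19t.
j ≥ 0 ⇒ t ≥ -718; k ≥ 0 ⇒ t ≤ -717. That's 2 values of t.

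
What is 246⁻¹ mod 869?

597

gcd(869, 246) = 1.
By Bézout, 246·(-272) + 869·(77) = 1.
So 246·-272 ≡ 1 (mod 869), and -272 mod 869 = 597.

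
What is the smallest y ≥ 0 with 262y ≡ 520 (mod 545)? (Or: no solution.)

gcd(545, 262) = 1  (545 = 2*262 + 21, 262 = 12*21 + 10, 21 = 2*10 + 1, 10 = 10*1).
1 divides 520, so solutions exist.
Back-substituting, 262*(-52) + 545*(25) = 1.
So 262*(-52) ≡ 1 (mod 545); multiply by 520: y ≡ -27040 (mod 545).
Smallest nonnegative: y = -27040 mod 545 = 210.

210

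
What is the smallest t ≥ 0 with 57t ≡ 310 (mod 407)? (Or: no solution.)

34

gcd(407, 57) = 1  (407 = 7·57 + 8, 57 = 7·8 + 1, 8 = 8·1).
1 divides 310, so solutions exist.
Back-substituting, 57·(50) + 407·(-7) = 1.
So 57·(50) ≡ 1 (mod 407); multiply by 310: t ≡ 15500 (mod 407).
Smallest nonnegative: t = 15500 mod 407 = 34.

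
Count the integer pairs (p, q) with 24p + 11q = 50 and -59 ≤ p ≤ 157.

20

gcd(24, 11) = 1  (24 = 2*11 + 2, 11 = 5*2 + 1, 2 = 2*1).
Back-substituting, 24*(-5) + 11*(11) = 1.
Scale by 50: particular solution (-250, 550); reduce p mod 11: (3, -2).
General solution: p = 3 + 11t, q = -2 - 24t for integer t.
-59 ≤ 3 + 11t ≤ 157 gives t ∈ [-5, 14], which is 20 values.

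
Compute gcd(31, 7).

1

gcd(31, 7):
  31 = 4*7 + 3
  7 = 2*3 + 1
  3 = 3*1
so gcd(31, 7) = 1.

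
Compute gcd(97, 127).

1

gcd(127, 97):
  127 = 1×97 + 30
  97 = 3×30 + 7
  30 = 4×7 + 2
  7 = 3×2 + 1
  2 = 2×1
so gcd(127, 97) = 1.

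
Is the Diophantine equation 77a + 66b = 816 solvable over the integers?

gcd(77, 66) = 11  (77 = 1×66 + 11, 66 = 6×11).
11 does not divide 816 (remainder 2), so no integer solutions.

no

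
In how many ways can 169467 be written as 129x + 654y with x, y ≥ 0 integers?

gcd(654, 129) = 3.
By Bézout, 129·(71) + 654·(-14) = 3.
One solution: (173, 225).
General: x = 173 + 218t, y = 225 - 43t.
x ≥ 0 ⇒ t ≥ 0; y ≥ 0 ⇒ t ≤ 5. So t ∈ [0, 5]: 6 solutions.

6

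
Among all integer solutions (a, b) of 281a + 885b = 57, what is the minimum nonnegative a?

312

gcd(885, 281) = 1  (885 = 3*281 + 42, 281 = 6*42 + 29, 42 = 1*29 + 13, 29 = 2*13 + 3, 13 = 4*3 + 1, 3 = 3*1).
1 divides 57, so solutions exist.
Back-substituting, 281*(-274) + 885*(87) = 1.
Scale by 57/1 = 57: (a₀, b₀) = (-15618, 4959).
General solution: a = -15618 + 885t, b = 4959 - 281t for integer t.
a ≥ 0: smallest is -15618 mod 885 = 312 (at t = 18), with b = -99.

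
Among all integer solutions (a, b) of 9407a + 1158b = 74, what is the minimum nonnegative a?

454

gcd(9407, 1158):
  9407 = 8*1158 + 143
  1158 = 8*143 + 14
  143 = 10*14 + 3
  14 = 4*3 + 2
  3 = 1*2 + 1
  2 = 2*1
so gcd(9407, 1158) = 1.
1 divides 74, so solutions exist.
Back-substitute for Bézout coefficients:
  1 = 3 - 1*2
  ... = 9407*(413) + 1158*(-3355)
Scale by 74/1 = 74: (a₀, b₀) = (30562, -248270).
General solution: a = 30562 + 1158t, b = -248270 - 9407t for integer t.
a ≥ 0: smallest is 30562 mod 1158 = 454 (at t = -26), with b = -3688.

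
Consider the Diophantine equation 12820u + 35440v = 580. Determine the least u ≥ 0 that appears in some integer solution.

gcd(35440, 12820) = 20.
20 divides 580, so solutions exist.
By Bézout, 12820·(-575) + 35440·(208) = 20.
Scale by 580/20 = 29: (u₀, v₀) = (-16675, 6032).
General solution: u = -16675 + 1772t, v = 6032 - 641t for integer t.
u ≥ 0: smallest is -16675 mod 1772 = 1045 (at t = 10), with v = -378.

1045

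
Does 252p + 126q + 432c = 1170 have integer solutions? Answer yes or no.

gcd(252, 126) = 126  (252 = 2×126).
gcd(126, 432) = 18.
18 divides 1170, so integer solutions exist.

yes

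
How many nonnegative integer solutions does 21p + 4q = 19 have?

0

gcd(21, 4) = 1.
By Bézout, 21×(1) + 4×(-5) = 1.
One solution: (3, -11).
General: p = 3 + 4t, q = -11 - 21t.
p ≥ 0 ⇒ t ≥ 0; q ≥ 0 ⇒ t ≤ -1. So t ∈ [0, -1]: 0 solutions.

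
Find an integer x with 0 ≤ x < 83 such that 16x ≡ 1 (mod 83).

gcd(83, 16) = 1  (83 = 5*16 + 3, 16 = 5*3 + 1, 3 = 3*1).
Back-substituting, 16*(26) + 83*(-5) = 1.
So 16*26 ≡ 1 (mod 83), and 26 mod 83 = 26.

26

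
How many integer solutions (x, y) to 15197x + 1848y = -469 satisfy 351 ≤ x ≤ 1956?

6

gcd(15197, 1848):
  15197 = 8*1848 + 413
  1848 = 4*413 + 196
  413 = 2*196 + 21
  196 = 9*21 + 7
  21 = 3*7
so gcd(15197, 1848) = 7.
Back-substitute for Bézout coefficients:
  7 = 196 - 9*21
  ... = 15197*(-85) + 1848*(699)
Scale by -67: particular solution (5695, -46833); reduce x mod 264: (151, -1242).
General solution: x = 151 + 264t, y = -1242 - 2171t for integer t.
351 ≤ 151 + 264t ≤ 1956 gives t ∈ [1, 6], which is 6 values.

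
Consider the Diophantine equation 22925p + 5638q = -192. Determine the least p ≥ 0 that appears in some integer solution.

3476

gcd(22925, 5638):
  22925 = 4*5638 + 373
  5638 = 15*373 + 43
  373 = 8*43 + 29
  43 = 1*29 + 14
  29 = 2*14 + 1
  14 = 14*1
so gcd(22925, 5638) = 1.
1 divides -192, so solutions exist.
Back-substitute for Bézout coefficients:
  1 = 29 - 2*14
  ... = 22925*(393) + 5638*(-1598)
Scale by -192/1 = -192: (p₀, q₀) = (-75456, 306816).
General solution: p = -75456 + 5638t, q = 306816 - 22925t for integer t.
p ≥ 0: smallest is -75456 mod 5638 = 3476 (at t = 14), with q = -14134.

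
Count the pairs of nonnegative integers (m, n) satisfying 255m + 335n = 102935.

gcd(335, 255) = 5  (335 = 1·255 + 80, 255 = 3·80 + 15, 80 = 5·15 + 5, 15 = 3·5).
Back-substituting, 255·(-21) + 335·(16) = 5.
Scale by 20587: one solution is (-432327, 329392). Reduce m mod 67: (24, 289).
General: m = 24 + 67t, n = 289 - 51t.
m ≥ 0 ⇒ t ≥ 0; n ≥ 0 ⇒ t ≤ 5. So t ∈ [0, 5]: 6 solutions.

6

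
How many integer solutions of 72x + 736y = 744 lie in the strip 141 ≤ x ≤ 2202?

gcd(736, 72):
  736 = 10×72 + 16
  72 = 4×16 + 8
  16 = 2×8
so gcd(736, 72) = 8.
Back-substitute for Bézout coefficients:
  8 = 72 - 4×16
  ... = 72×(41) + 736×(-4)
Scale by 93: particular solution (3813, -372); reduce x mod 92: (41, -3).
General solution: x = 41 + 92t, y = -3 - 9t for integer t.
141 ≤ 41 + 92t ≤ 2202 gives t ∈ [2, 23], which is 22 values.

22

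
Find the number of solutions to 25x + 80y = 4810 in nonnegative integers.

12

gcd(80, 25) = 5.
By Bézout, 25×(-3) + 80×(1) = 5.
One solution: (10, 57).
General: x = 10 + 16t, y = 57 - 5t.
x ≥ 0 ⇒ t ≥ 0; y ≥ 0 ⇒ t ≤ 11. So t ∈ [0, 11]: 12 solutions.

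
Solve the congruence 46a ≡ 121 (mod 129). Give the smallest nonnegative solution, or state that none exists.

112

gcd(129, 46) = 1  (129 = 2×46 + 37, 46 = 1×37 + 9, 37 = 4×9 + 1, 9 = 9×1).
1 divides 121, so solutions exist.
Back-substituting, 46×(-14) + 129×(5) = 1.
So 46×(-14) ≡ 1 (mod 129); multiply by 121: a ≡ -1694 (mod 129).
Smallest nonnegative: a = -1694 mod 129 = 112.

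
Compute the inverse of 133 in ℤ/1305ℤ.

157

gcd(1305, 133):
  1305 = 9×133 + 108
  133 = 1×108 + 25
  108 = 4×25 + 8
  25 = 3×8 + 1
  8 = 8×1
so gcd(1305, 133) = 1.
Back-substitute for Bézout coefficients:
  1 = 25 - 3×8
  ... = 133×(157) + 1305×(-16)
So 133×157 ≡ 1 (mod 1305), and 157 mod 1305 = 157.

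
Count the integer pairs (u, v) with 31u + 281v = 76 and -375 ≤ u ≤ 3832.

15

gcd(281, 31) = 1.
By Bézout, 31*(136) + 281*(-15) = 1.
Particular solution: (220, -24).
General solution: u = 220 + 281t, v = -24 - 31t for integer t.
-375 ≤ 220 + 281t ≤ 3832 gives t ∈ [-2, 12], which is 15 values.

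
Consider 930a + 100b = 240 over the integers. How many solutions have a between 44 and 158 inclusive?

gcd(930, 100) = 10  (930 = 9·100 + 30, 100 = 3·30 + 10, 30 = 3·10).
Back-substituting, 930·(-3) + 100·(28) = 10.
Scale by 24: particular solution (-72, 672); reduce a mod 10: (8, -72).
General solution: a = 8 + 10t, b = -72 - 93t for integer t.
44 ≤ 8 + 10t ≤ 158 gives t ∈ [4, 15], which is 12 values.

12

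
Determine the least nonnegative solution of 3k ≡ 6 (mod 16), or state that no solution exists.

2

gcd(16, 3):
  16 = 5×3 + 1
  3 = 3×1
so gcd(16, 3) = 1.
1 divides 6, so solutions exist.
Back-substitute for Bézout coefficients:
  1 = 16 - 5×3
  ... = 3×(-5) + 16×(1)
So 3×(-5) ≡ 1 (mod 16); multiply by 6: k ≡ -30 (mod 16).
Smallest nonnegative: k = -30 mod 16 = 2.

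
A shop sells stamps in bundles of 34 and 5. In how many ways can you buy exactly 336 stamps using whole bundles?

Need nonnegative integers with 34j + 5k = 336.
gcd(34, 5) = 1, and 34·(-1) + 5·(7) = 1.
So (j₀, k₀) = (-336, 2352); general j = -336 + 5t, k = 2352 - 34t.
j ≥ 0 ⇒ t ≥ 68; k ≥ 0 ⇒ t ≤ 69. That's 2 values of t.

2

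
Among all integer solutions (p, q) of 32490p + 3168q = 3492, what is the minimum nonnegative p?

gcd(32490, 3168) = 18.
18 divides 3492, so solutions exist.
By Bézout, 32490*(-43) + 3168*(441) = 18.
Scale by 3492/18 = 194: (p₀, q₀) = (-8342, 85554).
General solution: p = -8342 + 176t, q = 85554 - 1805t for integer t.
p ≥ 0: smallest is -8342 mod 176 = 106 (at t = 48), with q = -1086.

106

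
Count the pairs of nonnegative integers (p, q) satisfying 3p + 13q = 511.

13

gcd(13, 3):
  13 = 4×3 + 1
  3 = 3×1
so gcd(13, 3) = 1.
Back-substitute for Bézout coefficients:
  1 = 13 - 4×3
  ... = 3×(-4) + 13×(1)
Scale by 511: one solution is (-2044, 511). Reduce p mod 13: (10, 37).
General: p = 10 + 13t, q = 37 - 3t.
p ≥ 0 ⇒ t ≥ 0; q ≥ 0 ⇒ t ≤ 12. So t ∈ [0, 12]: 13 solutions.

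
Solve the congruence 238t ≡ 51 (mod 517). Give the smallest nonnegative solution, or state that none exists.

111

gcd(517, 238) = 1.
1 divides 51, so solutions exist.
By Bézout, 238×(63) + 517×(-29) = 1.
So 238×(63) ≡ 1 (mod 517); multiply by 51: t ≡ 3213 (mod 517).
Smallest nonnegative: t = 3213 mod 517 = 111.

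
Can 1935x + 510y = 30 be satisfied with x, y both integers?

gcd(1935, 510) = 15  (1935 = 3·510 + 405, 510 = 1·405 + 105, 405 = 3·105 + 90, 105 = 1·90 + 15, 90 = 6·15).
15 divides 30, so integer solutions exist.

yes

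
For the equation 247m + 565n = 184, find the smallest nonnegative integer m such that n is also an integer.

gcd(565, 247) = 1  (565 = 2*247 + 71, 247 = 3*71 + 34, 71 = 2*34 + 3, 34 = 11*3 + 1, 3 = 3*1).
1 divides 184, so solutions exist.
Back-substituting, 247*(183) + 565*(-80) = 1.
Scale by 184/1 = 184: (m₀, n₀) = (33672, -14720).
General solution: m = 33672 + 565t, n = -14720 - 247t for integer t.
m ≥ 0: smallest is 33672 mod 565 = 337 (at t = -59), with n = -147.

337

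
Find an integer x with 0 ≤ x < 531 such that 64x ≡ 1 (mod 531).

307

gcd(531, 64):
  531 = 8×64 + 19
  64 = 3×19 + 7
  19 = 2×7 + 5
  7 = 1×5 + 2
  5 = 2×2 + 1
  2 = 2×1
so gcd(531, 64) = 1.
Back-substitute for Bézout coefficients:
  1 = 5 - 2×2
  ... = 64×(-224) + 531×(27)
So 64×-224 ≡ 1 (mod 531), and -224 mod 531 = 307.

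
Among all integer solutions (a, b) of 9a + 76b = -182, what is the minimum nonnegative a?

gcd(76, 9):
  76 = 8×9 + 4
  9 = 2×4 + 1
  4 = 4×1
so gcd(76, 9) = 1.
1 divides -182, so solutions exist.
Back-substitute for Bézout coefficients:
  1 = 9 - 2×4
  ... = 9×(17) + 76×(-2)
Scale by -182/1 = -182: (a₀, b₀) = (-3094, 364).
General solution: a = -3094 + 76t, b = 364 - 9t for integer t.
a ≥ 0: smallest is -3094 mod 76 = 22 (at t = 41), with b = -5.

22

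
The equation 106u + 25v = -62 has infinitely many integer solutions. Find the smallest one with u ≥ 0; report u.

23

gcd(106, 25):
  106 = 4×25 + 6
  25 = 4×6 + 1
  6 = 6×1
so gcd(106, 25) = 1.
1 divides -62, so solutions exist.
Back-substitute for Bézout coefficients:
  1 = 25 - 4×6
  ... = 106×(-4) + 25×(17)
Scale by -62/1 = -62: (u₀, v₀) = (248, -1054).
General solution: u = 248 + 25t, v = -1054 - 106t for integer t.
u ≥ 0: smallest is 248 mod 25 = 23 (at t = -9), with v = -100.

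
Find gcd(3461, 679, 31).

1

gcd(3461, 679) = 1  (3461 = 5×679 + 66, 679 = 10×66 + 19, 66 = 3×19 + 9, 19 = 2×9 + 1, 9 = 9×1).
gcd(1, 31) = 1.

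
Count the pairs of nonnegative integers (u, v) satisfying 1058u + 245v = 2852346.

gcd(1058, 245):
  1058 = 4·245 + 78
  245 = 3·78 + 11
  78 = 7·11 + 1
  11 = 11·1
so gcd(1058, 245) = 1.
Back-substitute for Bézout coefficients:
  1 = 78 - 7·11
  ... = 1058·(22) + 245·(-95)
Scale by 2852346: one solution is (62751612, -270972870). Reduce u mod 245: (7, 11612).
General: u = 7 + 245t, v = 11612 - 1058t.
u ≥ 0 ⇒ t ≥ 0; v ≥ 0 ⇒ t ≤ 10. So t ∈ [0, 10]: 11 solutions.

11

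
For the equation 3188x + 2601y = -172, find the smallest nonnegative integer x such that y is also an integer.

13

gcd(3188, 2601) = 1  (3188 = 1·2601 + 587, 2601 = 4·587 + 253, 587 = 2·253 + 81, 253 = 3·81 + 10, 81 = 8·10 + 1, 10 = 10·1).
1 divides -172, so solutions exist.
Back-substituting, 3188·(257) + 2601·(-315) = 1.
Scale by -172/1 = -172: (x₀, y₀) = (-44204, 54180).
General solution: x = -44204 + 2601t, y = 54180 - 3188t for integer t.
x ≥ 0: smallest is -44204 mod 2601 = 13 (at t = 17), with y = -16.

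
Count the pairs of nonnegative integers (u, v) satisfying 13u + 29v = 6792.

18

gcd(29, 13) = 1  (29 = 2·13 + 3, 13 = 4·3 + 1, 3 = 3·1).
Back-substituting, 13·(9) + 29·(-4) = 1.
Scale by 6792: one solution is (61128, -27168). Reduce u mod 29: (25, 223).
General: u = 25 + 29t, v = 223 - 13t.
u ≥ 0 ⇒ t ≥ 0; v ≥ 0 ⇒ t ≤ 17. So t ∈ [0, 17]: 18 solutions.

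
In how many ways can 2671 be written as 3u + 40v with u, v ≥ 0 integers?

22

gcd(40, 3):
  40 = 13*3 + 1
  3 = 3*1
so gcd(40, 3) = 1.
Back-substitute for Bézout coefficients:
  1 = 40 - 13*3
  ... = 3*(-13) + 40*(1)
Scale by 2671: one solution is (-34723, 2671). Reduce u mod 40: (37, 64).
General: u = 37 + 40t, v = 64 - 3t.
u ≥ 0 ⇒ t ≥ 0; v ≥ 0 ⇒ t ≤ 21. So t ∈ [0, 21]: 22 solutions.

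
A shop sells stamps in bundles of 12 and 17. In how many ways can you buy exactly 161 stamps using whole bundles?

Need nonnegative integers with 12j + 17k = 161.
gcd(12, 17) = 1, and 12·(-7) + 17·(5) = 1.
So (j₀, k₀) = (-1127, 805); general j = -1127 + 17t, k = 805 - 12t.
j ≥ 0 ⇒ t ≥ 67; k ≥ 0 ⇒ t ≤ 67. That's 1 value of t.

1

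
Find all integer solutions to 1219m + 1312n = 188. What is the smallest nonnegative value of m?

788

gcd(1312, 1219) = 1  (1312 = 1*1219 + 93, 1219 = 13*93 + 10, 93 = 9*10 + 3, 10 = 3*3 + 1, 3 = 3*1).
1 divides 188, so solutions exist.
Back-substituting, 1219*(395) + 1312*(-367) = 1.
Scale by 188/1 = 188: (m₀, n₀) = (74260, -68996).
General solution: m = 74260 + 1312t, n = -68996 - 1219t for integer t.
m ≥ 0: smallest is 74260 mod 1312 = 788 (at t = -56), with n = -732.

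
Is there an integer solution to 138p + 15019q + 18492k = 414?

yes

gcd(15019, 138):
  15019 = 108·138 + 115
  138 = 1·115 + 23
  115 = 5·23
so gcd(15019, 138) = 23.
gcd(23, 18492) = 23.
23 divides 414, so integer solutions exist.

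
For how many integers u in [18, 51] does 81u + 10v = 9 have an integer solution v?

4

gcd(81, 10) = 1  (81 = 8×10 + 1, 10 = 10×1).
Back-substituting, 81×(1) + 10×(-8) = 1.
Scale by 9: particular solution (9, -72); reduce u mod 10: (9, -72).
General solution: u = 9 + 10t, v = -72 - 81t for integer t.
18 ≤ 9 + 10t ≤ 51 gives t ∈ [1, 4], which is 4 values.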